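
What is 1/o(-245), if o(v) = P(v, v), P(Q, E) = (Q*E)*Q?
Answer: -1/14706125 ≈ -6.7999e-8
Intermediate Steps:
P(Q, E) = E*Q**2 (P(Q, E) = (E*Q)*Q = E*Q**2)
o(v) = v**3 (o(v) = v*v**2 = v**3)
1/o(-245) = 1/((-245)**3) = 1/(-14706125) = -1/14706125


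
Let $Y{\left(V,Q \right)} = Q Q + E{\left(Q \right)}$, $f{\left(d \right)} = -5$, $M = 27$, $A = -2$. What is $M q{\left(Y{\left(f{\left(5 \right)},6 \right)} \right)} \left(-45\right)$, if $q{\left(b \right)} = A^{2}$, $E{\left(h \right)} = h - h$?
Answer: $-4860$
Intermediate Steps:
$E{\left(h \right)} = 0$
$Y{\left(V,Q \right)} = Q^{2}$ ($Y{\left(V,Q \right)} = Q Q + 0 = Q^{2} + 0 = Q^{2}$)
$q{\left(b \right)} = 4$ ($q{\left(b \right)} = \left(-2\right)^{2} = 4$)
$M q{\left(Y{\left(f{\left(5 \right)},6 \right)} \right)} \left(-45\right) = 27 \cdot 4 \left(-45\right) = 108 \left(-45\right) = -4860$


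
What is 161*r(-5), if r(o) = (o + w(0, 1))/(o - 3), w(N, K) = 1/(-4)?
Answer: 3381/32 ≈ 105.66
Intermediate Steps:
w(N, K) = -1/4
r(o) = (-1/4 + o)/(-3 + o) (r(o) = (o - 1/4)/(o - 3) = (-1/4 + o)/(-3 + o))
161*r(-5) = 161*((-1/4 - 5)/(-3 - 5)) = 161*(-21/4/(-8)) = 161*(-1/8*(-21/4)) = 161*(21/32) = 3381/32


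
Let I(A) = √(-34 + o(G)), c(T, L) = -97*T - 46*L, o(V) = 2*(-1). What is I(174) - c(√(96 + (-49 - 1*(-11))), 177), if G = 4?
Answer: 8142 + 6*I + 97*√58 ≈ 8880.7 + 6.0*I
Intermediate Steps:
o(V) = -2
I(A) = 6*I (I(A) = √(-34 - 2) = √(-36) = 6*I)
I(174) - c(√(96 + (-49 - 1*(-11))), 177) = 6*I - (-97*√(96 + (-49 - 1*(-11))) - 46*177) = 6*I - (-97*√(96 + (-49 + 11)) - 8142) = 6*I - (-97*√(96 - 38) - 8142) = 6*I - (-97*√58 - 8142) = 6*I - (-8142 - 97*√58) = 6*I + (8142 + 97*√58) = 8142 + 6*I + 97*√58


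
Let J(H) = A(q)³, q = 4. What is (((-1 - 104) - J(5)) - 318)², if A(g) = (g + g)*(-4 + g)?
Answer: 178929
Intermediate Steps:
A(g) = 2*g*(-4 + g) (A(g) = (2*g)*(-4 + g) = 2*g*(-4 + g))
J(H) = 0 (J(H) = (2*4*(-4 + 4))³ = (2*4*0)³ = 0³ = 0)
(((-1 - 104) - J(5)) - 318)² = (((-1 - 104) - 1*0) - 318)² = ((-105 + 0) - 318)² = (-105 - 318)² = (-423)² = 178929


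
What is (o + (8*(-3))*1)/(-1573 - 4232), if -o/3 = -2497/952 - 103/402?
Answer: 979891/370266120 ≈ 0.0026464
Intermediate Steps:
o = 550925/63784 (o = -3*(-2497/952 - 103/402) = -3*(-550925/191352) = 550925/63784 ≈ 8.6374)
(o + (8*(-3))*1)/(-1573 - 4232) = (550925/63784 + (8*(-3))*1)/(-1573 - 4232) = (550925/63784 - 24*1)/(-5805) = (550925/63784 - 24)*(-1/5805) = -979891/63784*(-1/5805) = 979891/370266120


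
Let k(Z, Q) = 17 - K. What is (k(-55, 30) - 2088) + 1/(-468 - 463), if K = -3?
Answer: -1925309/931 ≈ -2068.0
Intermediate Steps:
k(Z, Q) = 20 (k(Z, Q) = 17 - 1*(-3) = 17 + 3 = 20)
(k(-55, 30) - 2088) + 1/(-468 - 463) = (20 - 2088) + 1/(-468 - 463) = -2068 + 1/(-931) = -2068 - 1/931 = -1925309/931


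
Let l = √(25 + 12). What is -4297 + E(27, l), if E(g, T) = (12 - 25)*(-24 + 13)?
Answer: -4154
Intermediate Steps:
l = √37 ≈ 6.0828
E(g, T) = 143 (E(g, T) = -13*(-11) = 143)
-4297 + E(27, l) = -4297 + 143 = -4154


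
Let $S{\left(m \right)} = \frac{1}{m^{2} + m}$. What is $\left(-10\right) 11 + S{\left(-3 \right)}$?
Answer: $- \frac{659}{6} \approx -109.83$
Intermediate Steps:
$S{\left(m \right)} = \frac{1}{m + m^{2}}$
$\left(-10\right) 11 + S{\left(-3 \right)} = \left(-10\right) 11 + \frac{1}{\left(-3\right) \left(1 - 3\right)} = -110 - \frac{1}{3 \left(-2\right)} = -110 - - \frac{1}{6} = -110 + \frac{1}{6} = - \frac{659}{6}$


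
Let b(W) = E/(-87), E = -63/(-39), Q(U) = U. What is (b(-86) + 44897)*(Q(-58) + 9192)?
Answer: 154603563708/377 ≈ 4.1009e+8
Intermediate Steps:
E = 21/13 (E = -63*(-1/39) = 21/13 ≈ 1.6154)
b(W) = -7/377 (b(W) = (21/13)/(-87) = (21/13)*(-1/87) = -7/377)
(b(-86) + 44897)*(Q(-58) + 9192) = (-7/377 + 44897)*(-58 + 9192) = (16926162/377)*9134 = 154603563708/377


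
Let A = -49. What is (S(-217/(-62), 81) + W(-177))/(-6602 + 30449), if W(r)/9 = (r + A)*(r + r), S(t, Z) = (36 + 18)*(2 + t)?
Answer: 240111/7949 ≈ 30.206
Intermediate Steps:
S(t, Z) = 108 + 54*t (S(t, Z) = 54*(2 + t) = 108 + 54*t)
W(r) = 18*r*(-49 + r) (W(r) = 9*((r - 49)*(r + r)) = 9*((-49 + r)*(2*r)) = 9*(2*r*(-49 + r)) = 18*r*(-49 + r))
(S(-217/(-62), 81) + W(-177))/(-6602 + 30449) = ((108 + 54*(-217/(-62))) + 18*(-177)*(-49 - 177))/(-6602 + 30449) = ((108 + 54*(-217*(-1/62))) + 18*(-177)*(-226))/23847 = ((108 + 54*(7/2)) + 720036)*(1/23847) = ((108 + 189) + 720036)*(1/23847) = (297 + 720036)*(1/23847) = 720333*(1/23847) = 240111/7949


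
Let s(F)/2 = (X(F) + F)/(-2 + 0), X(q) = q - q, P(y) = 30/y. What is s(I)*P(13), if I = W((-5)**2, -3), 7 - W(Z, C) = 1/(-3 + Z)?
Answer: -2295/143 ≈ -16.049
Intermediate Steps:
X(q) = 0
W(Z, C) = 7 - 1/(-3 + Z)
I = 153/22 (I = (-22 + 7*(-5)**2)/(-3 + (-5)**2) = (-22 + 7*25)/(-3 + 25) = (-22 + 175)/22 = (1/22)*153 = 153/22 ≈ 6.9545)
s(F) = -F (s(F) = 2*((0 + F)/(-2 + 0)) = 2*(F/(-2)) = 2*(F*(-1/2)) = 2*(-F/2) = -F)
s(I)*P(13) = (-1*153/22)*(30/13) = -2295/(11*13) = -153/22*30/13 = -2295/143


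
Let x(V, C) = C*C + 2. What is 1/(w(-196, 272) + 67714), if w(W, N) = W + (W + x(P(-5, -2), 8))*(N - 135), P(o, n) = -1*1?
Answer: 1/49708 ≈ 2.0117e-5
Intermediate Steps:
P(o, n) = -1
x(V, C) = 2 + C**2 (x(V, C) = C**2 + 2 = 2 + C**2)
w(W, N) = W + (-135 + N)*(66 + W) (w(W, N) = W + (W + (2 + 8**2))*(N - 135) = W + (W + (2 + 64))*(-135 + N) = W + (W + 66)*(-135 + N) = W + (66 + W)*(-135 + N) = W + (-135 + N)*(66 + W))
1/(w(-196, 272) + 67714) = 1/((-8910 - 134*(-196) + 66*272 + 272*(-196)) + 67714) = 1/((-8910 + 26264 + 17952 - 53312) + 67714) = 1/(-18006 + 67714) = 1/49708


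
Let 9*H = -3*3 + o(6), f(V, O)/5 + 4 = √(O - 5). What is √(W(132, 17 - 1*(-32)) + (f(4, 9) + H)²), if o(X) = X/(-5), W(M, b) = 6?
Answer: √29239/15 ≈ 11.400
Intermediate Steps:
o(X) = -X/5 (o(X) = X*(-⅕) = -X/5)
f(V, O) = -20 + 5*√(-5 + O) (f(V, O) = -20 + 5*√(O - 5) = -20 + 5*√(-5 + O))
H = -17/15 (H = (-3*3 - ⅕*6)/9 = (-9 - 6/5)/9 = (⅑)*(-51/5) = -17/15 ≈ -1.1333)
√(W(132, 17 - 1*(-32)) + (f(4, 9) + H)²) = √(6 + ((-20 + 5*√(-5 + 9)) - 17/15)²) = √(6 + ((-20 + 5*√4) - 17/15)²) = √(6 + ((-20 + 5*2) - 17/15)²) = √(6 + ((-20 + 10) - 17/15)²) = √(6 + (-10 - 17/15)²) = √(6 + (-167/15)²) = √(6 + 27889/225) = √(29239/225) = √29239/15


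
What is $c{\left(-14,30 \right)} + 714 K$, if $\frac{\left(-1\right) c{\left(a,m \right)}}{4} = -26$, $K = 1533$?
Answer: $1094666$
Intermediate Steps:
$c{\left(a,m \right)} = 104$ ($c{\left(a,m \right)} = \left(-4\right) \left(-26\right) = 104$)
$c{\left(-14,30 \right)} + 714 K = 104 + 714 \cdot 1533 = 104 + 1094562 = 1094666$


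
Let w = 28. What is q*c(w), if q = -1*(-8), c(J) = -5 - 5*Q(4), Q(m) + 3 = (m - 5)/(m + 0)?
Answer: 90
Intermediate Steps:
Q(m) = -3 + (-5 + m)/m (Q(m) = -3 + (m - 5)/(m + 0) = -3 + (-5 + m)/m)
c(J) = 45/4 (c(J) = -5 - 5*(-2 - 5/4) = -5 - 5*(-13/4) = -5 + 65/4 = 45/4)
q = 8
q*c(w) = 8*(45/4) = 90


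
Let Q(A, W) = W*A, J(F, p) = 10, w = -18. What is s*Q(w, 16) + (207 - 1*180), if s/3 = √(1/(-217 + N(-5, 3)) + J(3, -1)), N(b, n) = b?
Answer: 27 - 144*√492618/37 ≈ -2704.6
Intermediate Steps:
Q(A, W) = A*W
s = √492618/74 (s = 3*√(1/(-217 - 5) + 10) = 3*√(1/(-222) + 10) = 3*√(-1/222 + 10) = 3*√(2219/222) = 3*(√492618/222) = √492618/74 ≈ 9.4847)
s*Q(w, 16) + (207 - 1*180) = (√492618/74)*(-18*16) + (207 - 1*180) = (√492618/74)*(-288) + (207 - 180) = -144*√492618/37 + 27 = 27 - 144*√492618/37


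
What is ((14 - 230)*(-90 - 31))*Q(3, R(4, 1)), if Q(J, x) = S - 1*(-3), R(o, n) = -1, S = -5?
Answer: -52272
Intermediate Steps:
Q(J, x) = -2 (Q(J, x) = -5 - 1*(-3) = -5 + 3 = -2)
((14 - 230)*(-90 - 31))*Q(3, R(4, 1)) = ((14 - 230)*(-90 - 31))*(-2) = -216*(-121)*(-2) = 26136*(-2) = -52272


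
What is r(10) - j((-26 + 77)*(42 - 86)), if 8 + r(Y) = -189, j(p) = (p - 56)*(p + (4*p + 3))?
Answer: -25799297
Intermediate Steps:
j(p) = (-56 + p)*(3 + 5*p) (j(p) = (-56 + p)*(p + (3 + 4*p)) = (-56 + p)*(3 + 5*p))
r(Y) = -197 (r(Y) = -8 - 189 = -197)
r(10) - j((-26 + 77)*(42 - 86)) = -197 - (-168 - 277*(-26 + 77)*(42 - 86) + 5*((-26 + 77)*(42 - 86))²) = -197 - (-168 - 14127*(-44) + 5*(51*(-44))²) = -197 - (-168 - 277*(-2244) + 5*(-2244)²) = -197 - (-168 + 621588 + 5*5035536) = -197 - (-168 + 621588 + 25177680) = -197 - 1*25799100 = -197 - 25799100 = -25799297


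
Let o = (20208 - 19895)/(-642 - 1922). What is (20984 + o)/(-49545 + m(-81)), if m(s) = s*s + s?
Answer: -17934221/36806220 ≈ -0.48726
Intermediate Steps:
o = -313/2564 (o = 313/(-2564) = 313*(-1/2564) = -313/2564 ≈ -0.12207)
m(s) = s + s**2 (m(s) = s**2 + s = s + s**2)
(20984 + o)/(-49545 + m(-81)) = (20984 - 313/2564)/(-49545 - 81*(1 - 81)) = 53802663/(2564*(-49545 - 81*(-80))) = 53802663/(2564*(-49545 + 6480)) = (53802663/2564)/(-43065) = (53802663/2564)*(-1/43065) = -17934221/36806220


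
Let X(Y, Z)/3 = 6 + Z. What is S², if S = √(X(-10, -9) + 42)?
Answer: 33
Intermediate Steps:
X(Y, Z) = 18 + 3*Z (X(Y, Z) = 3*(6 + Z) = 18 + 3*Z)
S = √33 (S = √((18 + 3*(-9)) + 42) = √((18 - 27) + 42) = √(-9 + 42) = √33 ≈ 5.7446)
S² = (√33)² = 33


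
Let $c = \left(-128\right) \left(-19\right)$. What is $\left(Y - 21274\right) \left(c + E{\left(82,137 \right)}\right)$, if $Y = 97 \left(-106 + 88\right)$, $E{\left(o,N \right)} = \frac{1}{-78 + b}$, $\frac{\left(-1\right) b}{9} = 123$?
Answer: $- \frac{13268355076}{237} \approx -5.5985 \cdot 10^{7}$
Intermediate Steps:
$b = -1107$ ($b = \left(-9\right) 123 = -1107$)
$c = 2432$
$E{\left(o,N \right)} = - \frac{1}{1185}$ ($E{\left(o,N \right)} = \frac{1}{-78 - 1107} = \frac{1}{-1185} = - \frac{1}{1185}$)
$Y = -1746$ ($Y = 97 \left(-18\right) = -1746$)
$\left(Y - 21274\right) \left(c + E{\left(82,137 \right)}\right) = \left(-1746 - 21274\right) \left(2432 - \frac{1}{1185}\right) = \left(-23020\right) \frac{2881919}{1185} = - \frac{13268355076}{237}$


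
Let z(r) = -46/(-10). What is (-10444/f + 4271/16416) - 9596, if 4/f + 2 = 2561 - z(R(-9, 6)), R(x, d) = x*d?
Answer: -548223330197/82080 ≈ -6.6791e+6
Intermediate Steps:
R(x, d) = d*x
z(r) = 23/5 (z(r) = -46*(-⅒) = 23/5)
f = 5/3193 (f = 4/(-2 + (2561 - 1*23/5)) = 4/(-2 + (2561 - 23/5)) = 4/(-2 + 12782/5) = 4/(12772/5) = 4*(5/12772) = 5/3193 ≈ 0.0015659)
(-10444/f + 4271/16416) - 9596 = (-10444/5/3193 + 4271/16416) - 9596 = (-10444*3193/5 + 4271*(1/16416)) - 9596 = (-33347692/5 + 4271/16416) - 9596 = -547435690517/82080 - 9596 = -548223330197/82080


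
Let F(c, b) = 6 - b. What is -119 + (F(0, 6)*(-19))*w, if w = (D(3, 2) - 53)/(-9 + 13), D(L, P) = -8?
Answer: -119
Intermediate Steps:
w = -61/4 (w = (-8 - 53)/(-9 + 13) = -61/4 ≈ -15.250)
-119 + (F(0, 6)*(-19))*w = -119 + ((6 - 1*6)*(-19))*(-61/4) = -119 + ((6 - 6)*(-19))*(-61/4) = -119 + (0*(-19))*(-61/4) = -119 + 0*(-61/4) = -119 + 0 = -119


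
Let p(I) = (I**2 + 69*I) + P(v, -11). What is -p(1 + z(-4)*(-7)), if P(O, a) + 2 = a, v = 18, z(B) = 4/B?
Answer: -603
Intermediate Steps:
P(O, a) = -2 + a
p(I) = -13 + I**2 + 69*I (p(I) = (I**2 + 69*I) + (-2 - 11) = (I**2 + 69*I) - 13 = -13 + I**2 + 69*I)
-p(1 + z(-4)*(-7)) = -(-13 + (1 + (4/(-4))*(-7))**2 + 69*(1 + (4/(-4))*(-7))) = -(-13 + (1 + (4*(-1/4))*(-7))**2 + 69*(1 + (4*(-1/4))*(-7))) = -(-13 + (1 - 1*(-7))**2 + 69*(1 - 1*(-7))) = -(-13 + (1 + 7)**2 + 69*(1 + 7)) = -(-13 + 8**2 + 69*8) = -(-13 + 64 + 552) = -1*603 = -603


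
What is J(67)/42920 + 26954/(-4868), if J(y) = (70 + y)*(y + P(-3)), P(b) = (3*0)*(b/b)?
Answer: -278045577/52233640 ≈ -5.3231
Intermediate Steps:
P(b) = 0 (P(b) = 0*1 = 0)
J(y) = y*(70 + y) (J(y) = (70 + y)*(y + 0) = (70 + y)*y = y*(70 + y))
J(67)/42920 + 26954/(-4868) = (67*(70 + 67))/42920 + 26954/(-4868) = (67*137)*(1/42920) + 26954*(-1/4868) = 9179*(1/42920) - 13477/2434 = 9179/42920 - 13477/2434 = -278045577/52233640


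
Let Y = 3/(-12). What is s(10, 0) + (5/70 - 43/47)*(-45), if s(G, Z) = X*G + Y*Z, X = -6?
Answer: -14505/658 ≈ -22.044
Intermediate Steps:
Y = -1/4 (Y = 3*(-1/12) = -1/4 ≈ -0.25000)
s(G, Z) = -6*G - Z/4
s(10, 0) + (5/70 - 43/47)*(-45) = (-6*10 - 1/4*0) + (5/70 - 43/47)*(-45) = (-60 + 0) + (5*(1/70) - 43*1/47)*(-45) = -60 + (1/14 - 43/47)*(-45) = -60 - 555/658*(-45) = -60 + 24975/658 = -14505/658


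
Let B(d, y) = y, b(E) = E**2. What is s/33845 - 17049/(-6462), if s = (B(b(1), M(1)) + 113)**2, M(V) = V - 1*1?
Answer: 219845561/72902130 ≈ 3.0156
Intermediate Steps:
M(V) = -1 + V (M(V) = V - 1 = -1 + V)
s = 12769 (s = ((-1 + 1) + 113)**2 = (0 + 113)**2 = 113**2 = 12769)
s/33845 - 17049/(-6462) = 12769/33845 - 17049/(-6462) = 12769*(1/33845) - 17049*(-1/6462) = 12769/33845 + 5683/2154 = 219845561/72902130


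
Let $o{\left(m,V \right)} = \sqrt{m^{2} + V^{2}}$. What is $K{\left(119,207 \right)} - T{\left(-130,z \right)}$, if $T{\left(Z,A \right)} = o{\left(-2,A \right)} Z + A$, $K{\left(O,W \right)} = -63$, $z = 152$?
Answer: $-215 + 260 \sqrt{5777} \approx 19547.0$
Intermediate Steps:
$o{\left(m,V \right)} = \sqrt{V^{2} + m^{2}}$
$T{\left(Z,A \right)} = A + Z \sqrt{4 + A^{2}}$ ($T{\left(Z,A \right)} = \sqrt{A^{2} + \left(-2\right)^{2}} Z + A = \sqrt{A^{2} + 4} Z + A = \sqrt{4 + A^{2}} Z + A = Z \sqrt{4 + A^{2}} + A = A + Z \sqrt{4 + A^{2}}$)
$K{\left(119,207 \right)} - T{\left(-130,z \right)} = -63 - \left(152 - 130 \sqrt{4 + 152^{2}}\right) = -63 - \left(152 - 130 \sqrt{4 + 23104}\right) = -63 - \left(152 - 130 \sqrt{23108}\right) = -63 - \left(152 - 130 \cdot 2 \sqrt{5777}\right) = -63 - \left(152 - 260 \sqrt{5777}\right) = -215 + 260 \sqrt{5777}$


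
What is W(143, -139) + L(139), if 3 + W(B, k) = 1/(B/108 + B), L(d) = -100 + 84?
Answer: -296045/15587 ≈ -18.993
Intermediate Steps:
L(d) = -16
W(B, k) = -3 + 108/(109*B) (W(B, k) = -3 + 1/(B/108 + B) = -3 + 1/(109*B/108) = -3 + 108/(109*B))
W(143, -139) + L(139) = (-3 + (108/109)/143) - 16 = (-3 + (108/109)*(1/143)) - 16 = (-3 + 108/15587) - 16 = -46653/15587 - 16 = -296045/15587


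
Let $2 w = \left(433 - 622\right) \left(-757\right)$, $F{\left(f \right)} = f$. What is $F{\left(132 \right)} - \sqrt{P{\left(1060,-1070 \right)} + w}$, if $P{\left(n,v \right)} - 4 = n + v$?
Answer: $132 - \frac{\sqrt{286122}}{2} \approx -135.45$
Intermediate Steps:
$P{\left(n,v \right)} = 4 + n + v$ ($P{\left(n,v \right)} = 4 + \left(n + v\right) = 4 + n + v$)
$w = \frac{143073}{2}$ ($w = \frac{\left(433 - 622\right) \left(-757\right)}{2} = \frac{\left(-189\right) \left(-757\right)}{2} = \frac{1}{2} \cdot 143073 = \frac{143073}{2} \approx 71537.0$)
$F{\left(132 \right)} - \sqrt{P{\left(1060,-1070 \right)} + w} = 132 - \sqrt{\left(4 + 1060 - 1070\right) + \frac{143073}{2}} = 132 - \sqrt{-6 + \frac{143073}{2}} = 132 - \sqrt{\frac{143061}{2}} = 132 - \frac{\sqrt{286122}}{2}$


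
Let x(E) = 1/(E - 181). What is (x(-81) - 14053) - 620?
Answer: -3844327/262 ≈ -14673.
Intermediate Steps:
x(E) = 1/(-181 + E)
(x(-81) - 14053) - 620 = (1/(-181 - 81) - 14053) - 620 = (1/(-262) - 14053) - 620 = (-1/262 - 14053) - 620 = -3681887/262 - 620 = -3844327/262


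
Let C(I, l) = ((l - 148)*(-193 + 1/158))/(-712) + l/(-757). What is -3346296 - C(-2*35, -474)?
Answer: -142477248043897/42579736 ≈ -3.3461e+6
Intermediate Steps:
C(I, l) = -1128241/28124 + 22970705*l/85159472 (C(I, l) = ((-148 + l)*(-193 + 1/158))*(-1/712) + l*(-1/757) = ((-148 + l)*(-30493/158))*(-1/712) - l/757 = (2256482/79 - 30493*l/158)*(-1/712) - l/757 = (-1128241/28124 + 30493*l/112496) - l/757 = -1128241/28124 + 22970705*l/85159472)
-3346296 - C(-2*35, -474) = -3346296 - (-1128241/28124 + (22970705/85159472)*(-474)) = -3346296 - (-1128241/28124 - 68912115/538984) = -3346296 - 1*(-7152213959/42579736) = -3346296 + 7152213959/42579736 = -142477248043897/42579736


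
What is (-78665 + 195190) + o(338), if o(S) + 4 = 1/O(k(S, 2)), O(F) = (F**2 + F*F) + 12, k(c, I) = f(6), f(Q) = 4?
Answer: 5126925/44 ≈ 1.1652e+5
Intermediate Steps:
k(c, I) = 4
O(F) = 12 + 2*F**2 (O(F) = (F**2 + F**2) + 12 = 2*F**2 + 12 = 12 + 2*F**2)
o(S) = -175/44 (o(S) = -4 + 1/(12 + 2*4**2) = -4 + 1/(12 + 2*16) = -4 + 1/(12 + 32) = -4 + 1/44 = -175/44)
(-78665 + 195190) + o(338) = (-78665 + 195190) - 175/44 = 116525 - 175/44 = 5126925/44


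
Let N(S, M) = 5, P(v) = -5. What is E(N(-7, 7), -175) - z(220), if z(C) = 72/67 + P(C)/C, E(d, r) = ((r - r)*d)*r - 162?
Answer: -480677/2948 ≈ -163.05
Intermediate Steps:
E(d, r) = -162 (E(d, r) = (0*d)*r - 162 = 0*r - 162 = 0 - 162 = -162)
z(C) = 72/67 - 5/C
E(N(-7, 7), -175) - z(220) = -162 - (72/67 - 5/220) = -162 - (72/67 - 5*1/220) = -162 - (72/67 - 1/44) = -162 - 1*3101/2948 = -162 - 3101/2948 = -480677/2948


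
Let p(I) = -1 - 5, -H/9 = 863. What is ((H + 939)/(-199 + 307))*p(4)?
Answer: 1138/3 ≈ 379.33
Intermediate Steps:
H = -7767 (H = -9*863 = -7767)
p(I) = -6
((H + 939)/(-199 + 307))*p(4) = ((-7767 + 939)/(-199 + 307))*(-6) = -6828/108*(-6) = -6828*1/108*(-6) = -569/9*(-6) = 1138/3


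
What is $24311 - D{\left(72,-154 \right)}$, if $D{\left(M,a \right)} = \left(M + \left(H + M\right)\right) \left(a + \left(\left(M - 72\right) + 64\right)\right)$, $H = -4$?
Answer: $36911$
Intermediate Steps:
$D{\left(M,a \right)} = \left(-4 + 2 M\right) \left(-8 + M + a\right)$ ($D{\left(M,a \right)} = \left(M + \left(-4 + M\right)\right) \left(a + \left(\left(M - 72\right) + 64\right)\right) = \left(-4 + 2 M\right) \left(a + \left(\left(-72 + M\right) + 64\right)\right) = \left(-4 + 2 M\right) \left(a + \left(-8 + M\right)\right) = \left(-4 + 2 M\right) \left(-8 + M + a\right)$)
$24311 - D{\left(72,-154 \right)} = 24311 - \left(32 - 1440 - -616 + 2 \cdot 72^{2} + 2 \cdot 72 \left(-154\right)\right) = 24311 - \left(32 - 1440 + 616 + 2 \cdot 5184 - 22176\right) = 24311 - \left(32 - 1440 + 616 + 10368 - 22176\right) = 24311 - -12600 = 24311 + 12600 = 36911$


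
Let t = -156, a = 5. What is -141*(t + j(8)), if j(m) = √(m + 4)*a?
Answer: 21996 - 1410*√3 ≈ 19554.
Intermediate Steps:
j(m) = 5*√(4 + m) (j(m) = √(m + 4)*5 = √(4 + m)*5 = 5*√(4 + m))
-141*(t + j(8)) = -141*(-156 + 5*√(4 + 8)) = -141*(-156 + 5*√12) = -141*(-156 + 5*(2*√3)) = -141*(-156 + 10*√3) = 21996 - 1410*√3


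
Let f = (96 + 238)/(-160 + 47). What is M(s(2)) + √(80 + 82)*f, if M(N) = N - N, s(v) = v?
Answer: -3006*√2/113 ≈ -37.621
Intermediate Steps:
f = -334/113 (f = 334/(-113) = 334*(-1/113) = -334/113 ≈ -2.9558)
M(N) = 0
M(s(2)) + √(80 + 82)*f = 0 + √(80 + 82)*(-334/113) = 0 + √162*(-334/113) = 0 + (9*√2)*(-334/113) = 0 - 3006*√2/113 = -3006*√2/113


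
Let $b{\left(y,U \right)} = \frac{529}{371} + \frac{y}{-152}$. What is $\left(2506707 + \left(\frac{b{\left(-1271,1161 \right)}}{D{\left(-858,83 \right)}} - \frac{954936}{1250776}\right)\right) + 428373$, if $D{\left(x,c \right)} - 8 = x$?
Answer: $\frac{21996106008897777297}{7494212020400} \approx 2.9351 \cdot 10^{6}$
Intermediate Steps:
$b{\left(y,U \right)} = \frac{529}{371} - \frac{y}{152}$ ($b{\left(y,U \right)} = 529 \cdot \frac{1}{371} + y \left(- \frac{1}{152}\right) = \frac{529}{371} - \frac{y}{152}$)
$D{\left(x,c \right)} = 8 + x$
$\left(2506707 + \left(\frac{b{\left(-1271,1161 \right)}}{D{\left(-858,83 \right)}} - \frac{954936}{1250776}\right)\right) + 428373 = \left(2506707 - \left(\frac{119367}{156347} - \frac{\frac{529}{371} - - \frac{1271}{152}}{8 - 858}\right)\right) + 428373 = \left(2506707 - \left(\frac{119367}{156347} - \frac{\frac{529}{371} + \frac{1271}{152}}{-850}\right)\right) + 428373 = \left(2506707 + \left(\frac{551949}{56392} \left(- \frac{1}{850}\right) - \frac{119367}{156347}\right)\right) + 428373 = \left(2506707 - \frac{5807937854703}{7494212020400}\right) + 428373 = \frac{18785787923082968097}{7494212020400} + 428373 = \frac{21996106008897777297}{7494212020400}$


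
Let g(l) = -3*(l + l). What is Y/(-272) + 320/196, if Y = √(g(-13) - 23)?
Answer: 80/49 - √55/272 ≈ 1.6054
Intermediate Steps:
g(l) = -6*l
Y = √55 (Y = √(-6*(-13) - 23) = √(78 - 23) = √55 ≈ 7.4162)
Y/(-272) + 320/196 = √55/(-272) + 320/196 = √55*(-1/272) + 320*(1/196) = -√55/272 + 80/49 = 80/49 - √55/272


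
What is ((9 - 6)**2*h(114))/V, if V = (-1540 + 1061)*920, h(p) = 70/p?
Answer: -21/1674584 ≈ -1.2540e-5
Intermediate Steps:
V = -440680 (V = -479*920 = -440680)
((9 - 6)**2*h(114))/V = ((9 - 6)**2*(70/114))/(-440680) = (3**2*(70*(1/114)))*(-1/440680) = (9*(35/57))*(-1/440680) = (105/19)*(-1/440680) = -21/1674584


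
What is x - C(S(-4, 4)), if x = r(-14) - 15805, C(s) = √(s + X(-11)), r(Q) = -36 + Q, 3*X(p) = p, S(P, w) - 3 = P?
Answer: -15855 - I*√42/3 ≈ -15855.0 - 2.1602*I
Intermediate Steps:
S(P, w) = 3 + P
X(p) = p/3
C(s) = √(-11/3 + s) (C(s) = √(s + (⅓)*(-11)) = √(s - 11/3) = √(-11/3 + s))
x = -15855 (x = (-36 - 14) - 15805 = -50 - 15805 = -15855)
x - C(S(-4, 4)) = -15855 - √(-33 + 9*(3 - 4))/3 = -15855 - √(-33 + 9*(-1))/3 = -15855 - √(-33 - 9)/3 = -15855 - √(-42)/3 = -15855 - I*√42/3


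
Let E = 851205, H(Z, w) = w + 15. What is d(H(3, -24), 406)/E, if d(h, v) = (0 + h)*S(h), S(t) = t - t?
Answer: 0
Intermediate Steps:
S(t) = 0
H(Z, w) = 15 + w
d(h, v) = 0 (d(h, v) = (0 + h)*0 = h*0 = 0)
d(H(3, -24), 406)/E = 0/851205 = 0*(1/851205) = 0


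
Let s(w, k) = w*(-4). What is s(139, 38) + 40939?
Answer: 40383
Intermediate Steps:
s(w, k) = -4*w
s(139, 38) + 40939 = -4*139 + 40939 = -556 + 40939 = 40383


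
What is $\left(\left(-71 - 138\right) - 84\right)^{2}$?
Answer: $85849$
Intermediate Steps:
$\left(\left(-71 - 138\right) - 84\right)^{2} = \left(-209 - 84\right)^{2} = \left(-293\right)^{2} = 85849$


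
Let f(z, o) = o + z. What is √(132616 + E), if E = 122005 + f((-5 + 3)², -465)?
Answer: 12*√1765 ≈ 504.14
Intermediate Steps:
E = 121544 (E = 122005 + (-465 + (-5 + 3)²) = 122005 + (-465 + (-2)²) = 122005 + (-465 + 4) = 122005 - 461 = 121544)
√(132616 + E) = √(132616 + 121544) = √254160 = 12*√1765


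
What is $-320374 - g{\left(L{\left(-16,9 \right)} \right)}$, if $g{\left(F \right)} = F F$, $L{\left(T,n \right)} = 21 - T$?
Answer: $-321743$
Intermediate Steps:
$g{\left(F \right)} = F^{2}$
$-320374 - g{\left(L{\left(-16,9 \right)} \right)} = -320374 - \left(21 - -16\right)^{2} = -320374 - \left(21 + 16\right)^{2} = -320374 - 37^{2} = -320374 - 1369 = -321743$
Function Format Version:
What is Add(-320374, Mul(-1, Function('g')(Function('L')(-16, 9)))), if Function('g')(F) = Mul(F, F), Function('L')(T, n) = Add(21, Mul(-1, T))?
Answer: -321743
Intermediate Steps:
Function('g')(F) = Pow(F, 2)
Add(-320374, Mul(-1, Function('g')(Function('L')(-16, 9)))) = Add(-320374, Mul(-1, Pow(Add(21, Mul(-1, -16)), 2))) = Add(-320374, Mul(-1, Pow(Add(21, 16), 2))) = Add(-320374, Mul(-1, Pow(37, 2))) = Add(-320374, Mul(-1, 1369)) = Add(-320374, -1369) = -321743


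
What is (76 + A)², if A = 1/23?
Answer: 3059001/529 ≈ 5782.6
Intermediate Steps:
A = 1/23 ≈ 0.043478
(76 + A)² = (76 + 1/23)² = (1749/23)² = 3059001/529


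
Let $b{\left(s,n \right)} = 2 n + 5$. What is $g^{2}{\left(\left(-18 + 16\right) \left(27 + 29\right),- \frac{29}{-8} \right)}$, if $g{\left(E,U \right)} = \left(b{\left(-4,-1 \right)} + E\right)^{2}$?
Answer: $141158161$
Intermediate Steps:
$b{\left(s,n \right)} = 5 + 2 n$
$g{\left(E,U \right)} = \left(3 + E\right)^{2}$ ($g{\left(E,U \right)} = \left(\left(5 + 2 \left(-1\right)\right) + E\right)^{2} = \left(\left(5 - 2\right) + E\right)^{2} = \left(3 + E\right)^{2}$)
$g^{2}{\left(\left(-18 + 16\right) \left(27 + 29\right),- \frac{29}{-8} \right)} = \left(\left(3 + \left(-18 + 16\right) \left(27 + 29\right)\right)^{2}\right)^{2} = \left(\left(3 - 112\right)^{2}\right)^{2} = \left(\left(-109\right)^{2}\right)^{2} = 11881^{2} = 141158161$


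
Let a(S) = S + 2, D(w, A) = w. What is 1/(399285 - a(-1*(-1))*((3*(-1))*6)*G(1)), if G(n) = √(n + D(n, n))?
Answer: 44365/17714278377 - 2*√2/5904759459 ≈ 2.5040e-6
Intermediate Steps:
a(S) = 2 + S
G(n) = √2*√n (G(n) = √(n + n) = √(2*n) = √2*√n)
1/(399285 - a(-1*(-1))*((3*(-1))*6)*G(1)) = 1/(399285 - (2 - 1*(-1))*((3*(-1))*6)*√2*√1) = 1/(399285 - (2 + 1)*(-3*6)*√2*1) = 1/(399285 - 3*(-18)*√2) = 1/(399285 - (-54)*√2) = 1/(399285 + 54*√2)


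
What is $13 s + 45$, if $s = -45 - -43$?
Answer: $19$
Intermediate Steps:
$s = -2$ ($s = -45 + 43 = -2$)
$13 s + 45 = 13 \left(-2\right) + 45 = -26 + 45 = 19$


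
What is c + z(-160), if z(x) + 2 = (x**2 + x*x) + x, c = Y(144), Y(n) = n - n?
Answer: 51038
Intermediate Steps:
Y(n) = 0
c = 0
z(x) = -2 + x + 2*x**2 (z(x) = -2 + ((x**2 + x*x) + x) = -2 + ((x**2 + x**2) + x) = -2 + (2*x**2 + x) = -2 + (x + 2*x**2) = -2 + x + 2*x**2)
c + z(-160) = 0 + (-2 - 160 + 2*(-160)**2) = 0 + (-2 - 160 + 2*25600) = 0 + (-2 - 160 + 51200) = 0 + 51038 = 51038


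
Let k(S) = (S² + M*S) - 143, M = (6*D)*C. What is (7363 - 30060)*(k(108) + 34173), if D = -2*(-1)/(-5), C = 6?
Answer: -5009091718/5 ≈ -1.0018e+9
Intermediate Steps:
D = -⅖ (D = 2*(-⅕) = -⅖ ≈ -0.40000)
M = -72/5 (M = (6*(-⅖))*6 = -12/5*6 = -72/5 ≈ -14.400)
k(S) = -143 + S² - 72*S/5 (k(S) = (S² - 72*S/5) - 143 = -143 + S² - 72*S/5)
(7363 - 30060)*(k(108) + 34173) = (7363 - 30060)*((-143 + 108² - 72/5*108) + 34173) = -22697*((-143 + 11664 - 7776/5) + 34173) = -22697*(49829/5 + 34173) = -22697*220694/5 = -5009091718/5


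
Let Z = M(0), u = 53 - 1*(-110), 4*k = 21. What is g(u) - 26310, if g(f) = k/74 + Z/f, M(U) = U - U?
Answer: -7787739/296 ≈ -26310.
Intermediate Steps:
k = 21/4 (k = (¼)*21 = 21/4 ≈ 5.2500)
u = 163 (u = 53 + 110 = 163)
M(U) = 0
Z = 0
g(f) = 21/296 (g(f) = (21/4)/74 + 0/f = (21/4)*(1/74) + 0 = 21/296 + 0 = 21/296)
g(u) - 26310 = 21/296 - 26310 = -7787739/296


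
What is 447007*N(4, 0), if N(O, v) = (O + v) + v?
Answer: 1788028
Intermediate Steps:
N(O, v) = O + 2*v
447007*N(4, 0) = 447007*(4 + 2*0) = 447007*(4 + 0) = 447007*4 = 1788028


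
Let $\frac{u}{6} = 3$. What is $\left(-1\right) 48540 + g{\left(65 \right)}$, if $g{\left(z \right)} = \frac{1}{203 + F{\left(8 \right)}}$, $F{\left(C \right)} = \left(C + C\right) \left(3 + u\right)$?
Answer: $- \frac{26163059}{539} \approx -48540.0$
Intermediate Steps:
$u = 18$ ($u = 6 \cdot 3 = 18$)
$F{\left(C \right)} = 42 C$ ($F{\left(C \right)} = \left(C + C\right) \left(3 + 18\right) = 2 C 21 = 42 C$)
$g{\left(z \right)} = \frac{1}{539}$ ($g{\left(z \right)} = \frac{1}{203 + 42 \cdot 8} = \frac{1}{203 + 336} = \frac{1}{539}$)
$\left(-1\right) 48540 + g{\left(65 \right)} = \left(-1\right) 48540 + \frac{1}{539} = -48540 + \frac{1}{539} = - \frac{26163059}{539}$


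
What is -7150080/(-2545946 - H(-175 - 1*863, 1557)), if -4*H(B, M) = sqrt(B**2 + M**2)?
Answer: 22404575477760/7977650235151 + 14843566080*sqrt(13)/103709453056963 ≈ 2.8089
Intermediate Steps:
H(B, M) = -sqrt(B**2 + M**2)/4
-7150080/(-2545946 - H(-175 - 1*863, 1557)) = -7150080/(-2545946 - (-1)*sqrt((-175 - 1*863)**2 + 1557**2)/4) = -7150080/(-2545946 - (-1)*sqrt((-175 - 863)**2 + 2424249)/4) = -7150080/(-2545946 - (-1)*sqrt((-1038)**2 + 2424249)/4) = -7150080/(-2545946 - (-1)*sqrt(1077444 + 2424249)/4) = -7150080/(-2545946 - (-1)*sqrt(3501693)/4) = -7150080/(-2545946 - (-1)*519*sqrt(13)/4) = -7150080/(-2545946 - (-519)*sqrt(13)/4) = -7150080/(-2545946 + 519*sqrt(13)/4)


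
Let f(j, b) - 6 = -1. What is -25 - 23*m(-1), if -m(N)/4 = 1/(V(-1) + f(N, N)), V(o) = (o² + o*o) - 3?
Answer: -2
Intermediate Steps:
f(j, b) = 5 (f(j, b) = 6 - 1 = 5)
V(o) = -3 + 2*o² (V(o) = (o² + o²) - 3 = 2*o² - 3 = -3 + 2*o²)
m(N) = -1 (m(N) = -4/((-3 + 2*(-1)²) + 5) = -4/((-3 + 2*1) + 5) = -4/((-3 + 2) + 5) = -4/(-1 + 5) = -4/4 = -4*¼ = -1)
-25 - 23*m(-1) = -25 - 23*(-1) = -25 + 23 = -2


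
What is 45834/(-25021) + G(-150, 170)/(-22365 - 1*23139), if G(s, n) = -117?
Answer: -231411431/126506176 ≈ -1.8293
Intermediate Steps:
45834/(-25021) + G(-150, 170)/(-22365 - 1*23139) = 45834/(-25021) - 117/(-22365 - 1*23139) = 45834*(-1/25021) - 117/(-22365 - 23139) = -45834/25021 - 117/(-45504) = -45834/25021 - 117*(-1/45504) = -45834/25021 + 13/5056 = -231411431/126506176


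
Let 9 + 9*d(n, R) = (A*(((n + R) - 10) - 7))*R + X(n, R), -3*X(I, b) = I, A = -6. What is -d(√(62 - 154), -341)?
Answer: 244159/3 - 12274*I*√23/27 ≈ 81386.0 - 2180.1*I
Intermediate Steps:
X(I, b) = -I/3
d(n, R) = -1 - n/27 + R*(102 - 6*R - 6*n)/9 (d(n, R) = -1 + ((-6*(((n + R) - 10) - 7))*R - n/3)/9 = -1 + ((-6*(((R + n) - 10) - 7))*R - n/3)/9 = -1 + ((-6*((-10 + R + n) - 7))*R - n/3)/9 = -1 + ((-6*(-17 + R + n))*R - n/3)/9 = -1 + ((102 - 6*R - 6*n)*R - n/3)/9 = -1 + (R*(102 - 6*R - 6*n) - n/3)/9 = -1 + (-n/3 + R*(102 - 6*R - 6*n))/9 = -1 + (-n/27 + R*(102 - 6*R - 6*n)/9) = -1 - n/27 + R*(102 - 6*R - 6*n)/9)
-d(√(62 - 154), -341) = -(-1 - ⅔*(-341)² - √(62 - 154)/27 + (34/3)*(-341) - ⅔*(-341)*√(62 - 154)) = -(-1 - ⅔*116281 - 2*I*√23/27 - 11594/3 - ⅔*(-341)*√(-92)) = -(-1 - 232562/3 - 2*I*√23/27 - 11594/3 - ⅔*(-341)*2*I*√23) = -(-1 - 232562/3 - 2*I*√23/27 - 11594/3 + 1364*I*√23/3) = -(-244159/3 + 12274*I*√23/27) = 244159/3 - 12274*I*√23/27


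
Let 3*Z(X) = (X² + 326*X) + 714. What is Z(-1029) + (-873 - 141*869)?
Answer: 117965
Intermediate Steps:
Z(X) = 238 + X²/3 + 326*X/3 (Z(X) = ((X² + 326*X) + 714)/3 = (714 + X² + 326*X)/3 = 238 + X²/3 + 326*X/3)
Z(-1029) + (-873 - 141*869) = (238 + (⅓)*(-1029)² + (326/3)*(-1029)) + (-873 - 141*869) = (238 + (⅓)*1058841 - 111818) + (-873 - 122529) = (238 + 352947 - 111818) - 123402 = 241367 - 123402 = 117965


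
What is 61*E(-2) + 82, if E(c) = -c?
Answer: 204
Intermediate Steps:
61*E(-2) + 82 = 61*(-1*(-2)) + 82 = 61*2 + 82 = 122 + 82 = 204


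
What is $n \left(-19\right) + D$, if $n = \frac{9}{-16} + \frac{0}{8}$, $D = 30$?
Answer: $\frac{651}{16} \approx 40.688$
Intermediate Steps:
$n = - \frac{9}{16}$ ($n = 9 \left(- \frac{1}{16}\right) + 0 \cdot \frac{1}{8} = - \frac{9}{16} + 0 = - \frac{9}{16} \approx -0.5625$)
$n \left(-19\right) + D = \left(- \frac{9}{16}\right) \left(-19\right) + 30 = \frac{171}{16} + 30 = \frac{651}{16}$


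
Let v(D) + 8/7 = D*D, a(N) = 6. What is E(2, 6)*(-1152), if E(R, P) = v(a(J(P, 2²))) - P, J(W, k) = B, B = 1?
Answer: -232704/7 ≈ -33243.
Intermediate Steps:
J(W, k) = 1
v(D) = -8/7 + D² (v(D) = -8/7 + D*D = -8/7 + D²)
E(R, P) = 244/7 - P (E(R, P) = (-8/7 + 6²) - P = (-8/7 + 36) - P = 244/7 - P)
E(2, 6)*(-1152) = (244/7 - 1*6)*(-1152) = (244/7 - 6)*(-1152) = (202/7)*(-1152) = -232704/7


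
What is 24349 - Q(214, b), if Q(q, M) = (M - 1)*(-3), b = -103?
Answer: 24037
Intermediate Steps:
Q(q, M) = 3 - 3*M (Q(q, M) = (-1 + M)*(-3) = 3 - 3*M)
24349 - Q(214, b) = 24349 - (3 - 3*(-103)) = 24349 - (3 + 309) = 24349 - 1*312 = 24349 - 312 = 24037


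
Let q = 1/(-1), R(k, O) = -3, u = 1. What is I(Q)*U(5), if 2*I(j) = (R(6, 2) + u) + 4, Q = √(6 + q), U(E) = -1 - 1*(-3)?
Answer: 2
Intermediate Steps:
U(E) = 2 (U(E) = -1 + 3 = 2)
q = -1
Q = √5 (Q = √(6 - 1) = √5 ≈ 2.2361)
I(j) = 1 (I(j) = ((-3 + 1) + 4)/2 = (-2 + 4)/2 = (½)*2 = 1)
I(Q)*U(5) = 1*2 = 2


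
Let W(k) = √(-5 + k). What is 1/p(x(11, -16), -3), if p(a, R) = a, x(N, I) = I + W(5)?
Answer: -1/16 ≈ -0.062500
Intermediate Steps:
x(N, I) = I (x(N, I) = I + √(-5 + 5) = I + √0 = I + 0 = I)
1/p(x(11, -16), -3) = 1/(-16) = -1/16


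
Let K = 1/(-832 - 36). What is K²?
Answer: 1/753424 ≈ 1.3273e-6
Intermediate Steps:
K = -1/868 (K = 1/(-868) = -1/868 ≈ -0.0011521)
K² = (-1/868)² = 1/753424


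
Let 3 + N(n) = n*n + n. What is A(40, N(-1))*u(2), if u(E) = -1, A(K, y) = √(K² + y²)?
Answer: -√1609 ≈ -40.112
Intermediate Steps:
N(n) = -3 + n + n² (N(n) = -3 + (n*n + n) = -3 + (n² + n) = -3 + (n + n²) = -3 + n + n²)
A(40, N(-1))*u(2) = √(40² + (-3 - 1 + (-1)²)²)*(-1) = √(1600 + (-3 - 1 + 1)²)*(-1) = √(1600 + (-3)²)*(-1) = √(1600 + 9)*(-1) = √1609*(-1) = -√1609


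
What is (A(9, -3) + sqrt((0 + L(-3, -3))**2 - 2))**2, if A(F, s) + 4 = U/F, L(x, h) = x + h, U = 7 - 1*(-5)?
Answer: 370/9 - 16*sqrt(34)/3 ≈ 10.013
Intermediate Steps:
U = 12 (U = 7 + 5 = 12)
L(x, h) = h + x
A(F, s) = -4 + 12/F
(A(9, -3) + sqrt((0 + L(-3, -3))**2 - 2))**2 = ((-4 + 12/9) + sqrt((0 + (-3 - 3))**2 - 2))**2 = ((-4 + 12*(1/9)) + sqrt((0 - 6)**2 - 2))**2 = ((-4 + 4/3) + sqrt((-6)**2 - 2))**2 = (-8/3 + sqrt(36 - 2))**2 = (-8/3 + sqrt(34))**2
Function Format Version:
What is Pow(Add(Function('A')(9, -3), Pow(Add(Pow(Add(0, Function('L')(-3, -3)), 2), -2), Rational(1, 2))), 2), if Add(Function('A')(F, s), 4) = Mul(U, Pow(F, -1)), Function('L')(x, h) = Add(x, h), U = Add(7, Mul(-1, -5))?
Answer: Add(Rational(370, 9), Mul(Rational(-16, 3), Pow(34, Rational(1, 2)))) ≈ 10.013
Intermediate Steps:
U = 12 (U = Add(7, 5) = 12)
Function('L')(x, h) = Add(h, x)
Function('A')(F, s) = Add(-4, Mul(12, Pow(F, -1)))
Pow(Add(Function('A')(9, -3), Pow(Add(Pow(Add(0, Function('L')(-3, -3)), 2), -2), Rational(1, 2))), 2) = Pow(Add(Add(-4, Mul(12, Pow(9, -1))), Pow(Add(Pow(Add(0, Add(-3, -3)), 2), -2), Rational(1, 2))), 2) = Pow(Add(Add(-4, Mul(12, Rational(1, 9))), Pow(Add(Pow(Add(0, -6), 2), -2), Rational(1, 2))), 2) = Pow(Add(Add(-4, Rational(4, 3)), Pow(Add(Pow(-6, 2), -2), Rational(1, 2))), 2) = Pow(Add(Rational(-8, 3), Pow(Add(36, -2), Rational(1, 2))), 2) = Pow(Add(Rational(-8, 3), Pow(34, Rational(1, 2))), 2)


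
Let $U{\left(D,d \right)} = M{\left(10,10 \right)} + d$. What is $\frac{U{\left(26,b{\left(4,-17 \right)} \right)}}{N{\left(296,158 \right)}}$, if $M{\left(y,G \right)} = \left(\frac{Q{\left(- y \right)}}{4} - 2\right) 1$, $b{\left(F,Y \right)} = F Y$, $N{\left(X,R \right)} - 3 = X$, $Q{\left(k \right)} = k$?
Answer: $- \frac{145}{598} \approx -0.24248$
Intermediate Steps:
$N{\left(X,R \right)} = 3 + X$
$M{\left(y,G \right)} = -2 - \frac{y}{4}$ ($M{\left(y,G \right)} = \left(\frac{\left(-1\right) y}{4} - 2\right) 1 = \left(- y \frac{1}{4} - 2\right) 1 = \left(- \frac{y}{4} - 2\right) 1 = \left(-2 - \frac{y}{4}\right) 1 = -2 - \frac{y}{4}$)
$U{\left(D,d \right)} = - \frac{9}{2} + d$ ($U{\left(D,d \right)} = \left(-2 - \frac{5}{2}\right) + d = - \frac{9}{2} + d$)
$\frac{U{\left(26,b{\left(4,-17 \right)} \right)}}{N{\left(296,158 \right)}} = \frac{- \frac{9}{2} + 4 \left(-17\right)}{3 + 296} = \frac{- \frac{9}{2} - 68}{299} = \left(- \frac{145}{2}\right) \frac{1}{299} = - \frac{145}{598}$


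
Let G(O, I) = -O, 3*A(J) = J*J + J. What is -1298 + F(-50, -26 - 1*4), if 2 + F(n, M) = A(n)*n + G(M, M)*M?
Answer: -129100/3 ≈ -43033.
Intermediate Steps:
A(J) = J/3 + J²/3 (A(J) = (J*J + J)/3 = (J² + J)/3 = (J + J²)/3 = J/3 + J²/3)
F(n, M) = -2 - M² + n²*(1 + n)/3 (F(n, M) = -2 + ((n*(1 + n)/3)*n + (-M)*M) = -2 + (n²*(1 + n)/3 - M²) = -2 + (-M² + n²*(1 + n)/3) = -2 - M² + n²*(1 + n)/3)
-1298 + F(-50, -26 - 1*4) = -1298 + (-2 - (-26 - 1*4)² + (⅓)*(-50)²*(1 - 50)) = -1298 + (-2 - (-26 - 4)² + (⅓)*2500*(-49)) = -1298 + (-2 - 1*(-30)² - 122500/3) = -1298 + (-2 - 1*900 - 122500/3) = -1298 + (-2 - 900 - 122500/3) = -1298 - 125206/3 = -129100/3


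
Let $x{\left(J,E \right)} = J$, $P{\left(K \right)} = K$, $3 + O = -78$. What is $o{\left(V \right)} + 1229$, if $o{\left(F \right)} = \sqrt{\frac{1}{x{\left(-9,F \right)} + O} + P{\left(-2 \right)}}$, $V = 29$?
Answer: $1229 + \frac{i \sqrt{1810}}{30} \approx 1229.0 + 1.4181 i$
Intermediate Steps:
$O = -81$ ($O = -3 - 78 = -81$)
$o{\left(F \right)} = \frac{i \sqrt{1810}}{30}$ ($o{\left(F \right)} = \sqrt{\frac{1}{-9 - 81} - 2} = \sqrt{\frac{1}{-90} - 2} = \sqrt{- \frac{1}{90} - 2} = \sqrt{- \frac{181}{90}} = \frac{i \sqrt{1810}}{30}$)
$o{\left(V \right)} + 1229 = \frac{i \sqrt{1810}}{30} + 1229 = 1229 + \frac{i \sqrt{1810}}{30}$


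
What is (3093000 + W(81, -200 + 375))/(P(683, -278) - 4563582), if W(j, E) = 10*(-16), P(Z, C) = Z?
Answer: -3092840/4562899 ≈ -0.67782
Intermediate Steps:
W(j, E) = -160
(3093000 + W(81, -200 + 375))/(P(683, -278) - 4563582) = (3093000 - 160)/(683 - 4563582) = 3092840/(-4562899) = 3092840*(-1/4562899) = -3092840/4562899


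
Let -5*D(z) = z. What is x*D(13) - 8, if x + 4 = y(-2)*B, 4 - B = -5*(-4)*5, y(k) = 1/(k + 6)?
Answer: 324/5 ≈ 64.800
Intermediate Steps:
y(k) = 1/(6 + k)
B = -96 (B = 4 - (-5*(-4))*5 = 4 - 20*5 = 4 - 1*100 = 4 - 100 = -96)
D(z) = -z/5
x = -28 (x = -4 - 96/(6 - 2) = -4 - 96/4 = -4 + (1/4)*(-96) = -4 - 24 = -28)
x*D(13) - 8 = -(-28)*13/5 - 8 = -28*(-13/5) - 8 = 364/5 - 8 = 324/5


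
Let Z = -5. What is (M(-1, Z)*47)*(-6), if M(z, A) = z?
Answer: 282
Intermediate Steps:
(M(-1, Z)*47)*(-6) = -1*47*(-6) = -47*(-6) = 282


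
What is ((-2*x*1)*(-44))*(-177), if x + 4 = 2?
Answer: 31152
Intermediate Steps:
x = -2 (x = -4 + 2 = -2)
((-2*x*1)*(-44))*(-177) = ((-2*(-2)*1)*(-44))*(-177) = ((4*1)*(-44))*(-177) = (4*(-44))*(-177) = -176*(-177) = 31152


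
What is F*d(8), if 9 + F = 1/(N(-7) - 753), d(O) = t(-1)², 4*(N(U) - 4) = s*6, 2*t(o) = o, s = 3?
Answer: -13403/5956 ≈ -2.2503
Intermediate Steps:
t(o) = o/2
N(U) = 17/2 (N(U) = 4 + (3*6)/4 = 4 + (¼)*18 = 4 + 9/2 = 17/2)
d(O) = ¼ (d(O) = ((½)*(-1))² = (-½)² = ¼)
F = -13403/1489 (F = -9 + 1/(17/2 - 753) = -9 + 1/(-1489/2) = -9 - 2/1489 = -13403/1489 ≈ -9.0013)
F*d(8) = -13403/1489*¼ = -13403/5956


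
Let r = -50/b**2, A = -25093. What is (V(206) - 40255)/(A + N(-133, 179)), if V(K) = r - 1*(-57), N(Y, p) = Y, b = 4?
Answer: 321609/201808 ≈ 1.5936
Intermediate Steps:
r = -25/8 (r = -50/(4**2) = -50/16 = -50*1/16 = -25/8 ≈ -3.1250)
V(K) = 431/8 (V(K) = -25/8 - 1*(-57) = -25/8 + 57 = 431/8)
(V(206) - 40255)/(A + N(-133, 179)) = (431/8 - 40255)/(-25093 - 133) = -321609/8/(-25226) = -321609/8*(-1/25226) = 321609/201808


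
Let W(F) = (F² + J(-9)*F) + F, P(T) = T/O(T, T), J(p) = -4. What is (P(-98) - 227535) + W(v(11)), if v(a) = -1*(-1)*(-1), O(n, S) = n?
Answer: -227530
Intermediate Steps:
P(T) = 1 (P(T) = T/T = 1)
v(a) = -1 (v(a) = 1*(-1) = -1)
W(F) = F² - 3*F (W(F) = (F² - 4*F) + F = F² - 3*F)
(P(-98) - 227535) + W(v(11)) = (1 - 227535) - (-3 - 1) = -227534 - 1*(-4) = -227534 + 4 = -227530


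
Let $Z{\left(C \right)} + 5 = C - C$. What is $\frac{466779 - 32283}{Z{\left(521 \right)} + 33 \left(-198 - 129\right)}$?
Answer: $- \frac{108624}{2699} \approx -40.246$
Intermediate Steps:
$Z{\left(C \right)} = -5$ ($Z{\left(C \right)} = -5 + \left(C - C\right) = -5 + 0 = -5$)
$\frac{466779 - 32283}{Z{\left(521 \right)} + 33 \left(-198 - 129\right)} = \frac{466779 - 32283}{-5 + 33 \left(-198 - 129\right)} = \frac{434496}{-5 + 33 \left(-327\right)} = \frac{434496}{-5 - 10791} = \frac{434496}{-10796} = 434496 \left(- \frac{1}{10796}\right) = - \frac{108624}{2699}$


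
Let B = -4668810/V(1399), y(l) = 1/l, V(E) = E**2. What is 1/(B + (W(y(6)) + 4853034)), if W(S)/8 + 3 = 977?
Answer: 1957201/9513608839216 ≈ 2.0573e-7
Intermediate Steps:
W(S) = 7792 (W(S) = -24 + 8*977 = -24 + 7816 = 7792)
B = -4668810/1957201 (B = -4668810/(1399**2) = -4668810/1957201 ≈ -2.3855)
1/(B + (W(y(6)) + 4853034)) = 1/(-4668810/1957201 + (7792 + 4853034)) = 1/(-4668810/1957201 + 4860826) = 1/(9513608839216/1957201) = 1957201/9513608839216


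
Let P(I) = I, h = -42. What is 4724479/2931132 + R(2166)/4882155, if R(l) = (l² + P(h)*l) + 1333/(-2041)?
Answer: 24866561489117899/9735733789882620 ≈ 2.5542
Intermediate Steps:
R(l) = -1333/2041 + l² - 42*l (R(l) = (l² - 42*l) + 1333/(-2041) = (l² - 42*l) + 1333*(-1/2041) = (l² - 42*l) - 1333/2041 = -1333/2041 + l² - 42*l)
4724479/2931132 + R(2166)/4882155 = 4724479/2931132 + (-1333/2041 + 2166² - 42*2166)/4882155 = 4724479*(1/2931132) + (-1333/2041 + 4691556 - 90972)*(1/4882155) = 4724479/2931132 + (9389790611/2041)*(1/4882155) = 4724479/2931132 + 9389790611/9964478355 = 24866561489117899/9735733789882620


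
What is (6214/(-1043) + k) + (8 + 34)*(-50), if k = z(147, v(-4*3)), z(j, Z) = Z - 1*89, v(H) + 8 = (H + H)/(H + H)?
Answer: -2296642/1043 ≈ -2202.0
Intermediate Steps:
v(H) = -7 (v(H) = -8 + (H + H)/(H + H) = -8 + (2*H)/((2*H)) = -8 + (2*H)*(1/(2*H)) = -8 + 1 = -7)
z(j, Z) = -89 + Z (z(j, Z) = Z - 89 = -89 + Z)
k = -96 (k = -89 - 7 = -96)
(6214/(-1043) + k) + (8 + 34)*(-50) = (6214/(-1043) - 96) + (8 + 34)*(-50) = (6214*(-1/1043) - 96) + 42*(-50) = (-6214/1043 - 96) - 2100 = -106342/1043 - 2100 = -2296642/1043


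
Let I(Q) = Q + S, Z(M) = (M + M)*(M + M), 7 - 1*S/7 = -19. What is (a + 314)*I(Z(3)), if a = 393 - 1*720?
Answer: -2834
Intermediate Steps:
S = 182 (S = 49 - 7*(-19) = 49 + 133 = 182)
Z(M) = 4*M**2 (Z(M) = (2*M)*(2*M) = 4*M**2)
a = -327 (a = 393 - 720 = -327)
I(Q) = 182 + Q (I(Q) = Q + 182 = 182 + Q)
(a + 314)*I(Z(3)) = (-327 + 314)*(182 + 4*3**2) = -13*(182 + 4*9) = -13*(182 + 36) = -13*218 = -2834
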